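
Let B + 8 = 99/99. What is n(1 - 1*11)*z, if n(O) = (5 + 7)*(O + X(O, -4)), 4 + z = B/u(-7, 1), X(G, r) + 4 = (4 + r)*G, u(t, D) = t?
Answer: 504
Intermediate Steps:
B = -7 (B = -8 + 99/99 = -8 + 99*(1/99) = -8 + 1 = -7)
X(G, r) = -4 + G*(4 + r) (X(G, r) = -4 + (4 + r)*G = -4 + G*(4 + r))
z = -3 (z = -4 - 7/(-7) = -4 - 7*(-⅐) = -4 + 1 = -3)
n(O) = -48 + 12*O (n(O) = (5 + 7)*(O + (-4 + 4*O + O*(-4))) = 12*(O + (-4 + 4*O - 4*O)) = 12*(O - 4) = 12*(-4 + O) = -48 + 12*O)
n(1 - 1*11)*z = (-48 + 12*(1 - 1*11))*(-3) = (-48 + 12*(1 - 11))*(-3) = (-48 + 12*(-10))*(-3) = (-48 - 120)*(-3) = -168*(-3) = 504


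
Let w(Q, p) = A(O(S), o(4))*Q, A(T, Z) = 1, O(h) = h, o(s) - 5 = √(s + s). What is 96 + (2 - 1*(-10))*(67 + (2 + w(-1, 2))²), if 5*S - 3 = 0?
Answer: 912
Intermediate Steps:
o(s) = 5 + √2*√s (o(s) = 5 + √(s + s) = 5 + √(2*s) = 5 + √2*√s)
S = ⅗ (S = ⅗ + (⅕)*0 = ⅗ + 0 = ⅗ ≈ 0.60000)
w(Q, p) = Q (w(Q, p) = 1*Q = Q)
96 + (2 - 1*(-10))*(67 + (2 + w(-1, 2))²) = 96 + (2 - 1*(-10))*(67 + (2 - 1)²) = 96 + (2 + 10)*(67 + 1²) = 96 + 12*(67 + 1) = 96 + 12*68 = 96 + 816 = 912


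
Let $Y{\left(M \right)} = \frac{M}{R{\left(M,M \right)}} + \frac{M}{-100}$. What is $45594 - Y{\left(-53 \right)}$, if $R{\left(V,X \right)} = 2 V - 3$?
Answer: $\frac{496963523}{10900} \approx 45593.0$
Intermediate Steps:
$R{\left(V,X \right)} = -3 + 2 V$
$Y{\left(M \right)} = - \frac{M}{100} + \frac{M}{-3 + 2 M}$ ($Y{\left(M \right)} = \frac{M}{-3 + 2 M} + \frac{M}{-100} = \frac{M}{-3 + 2 M} + M \left(- \frac{1}{100}\right) = \frac{M}{-3 + 2 M} - \frac{M}{100} = - \frac{M}{100} + \frac{M}{-3 + 2 M}$)
$45594 - Y{\left(-53 \right)} = 45594 - \frac{1}{100} \left(-53\right) \frac{1}{-3 + 2 \left(-53\right)} \left(103 - -106\right) = 45594 - \frac{1}{100} \left(-53\right) \frac{1}{-3 - 106} \left(103 + 106\right) = 45594 - \frac{1}{100} \left(-53\right) \frac{1}{-109} \cdot 209 = 45594 - \frac{1}{100} \left(-53\right) \left(- \frac{1}{109}\right) 209 = 45594 - \frac{11077}{10900} = \frac{496963523}{10900}$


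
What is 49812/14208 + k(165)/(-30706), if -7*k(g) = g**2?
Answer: 462229321/127245664 ≈ 3.6326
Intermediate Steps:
k(g) = -g**2/7
49812/14208 + k(165)/(-30706) = 49812/14208 - 1/7*165**2/(-30706) = 49812*(1/14208) - 1/7*27225*(-1/30706) = 4151/1184 - 27225/7*(-1/30706) = 4151/1184 + 27225/214942 = 462229321/127245664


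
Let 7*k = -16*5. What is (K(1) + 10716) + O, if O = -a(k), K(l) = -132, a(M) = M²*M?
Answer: 4142312/343 ≈ 12077.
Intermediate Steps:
k = -80/7 (k = (-16*5)/7 = (⅐)*(-80) = -80/7 ≈ -11.429)
a(M) = M³
O = 512000/343 (O = -(-80/7)³ = -1*(-512000/343) = 512000/343 ≈ 1492.7)
(K(1) + 10716) + O = (-132 + 10716) + 512000/343 = 10584 + 512000/343 = 4142312/343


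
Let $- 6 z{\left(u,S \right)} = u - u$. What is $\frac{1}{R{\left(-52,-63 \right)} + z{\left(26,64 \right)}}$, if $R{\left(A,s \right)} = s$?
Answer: $- \frac{1}{63} \approx -0.015873$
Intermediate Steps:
$z{\left(u,S \right)} = 0$ ($z{\left(u,S \right)} = - \frac{u - u}{6} = \left(- \frac{1}{6}\right) 0 = 0$)
$\frac{1}{R{\left(-52,-63 \right)} + z{\left(26,64 \right)}} = \frac{1}{-63 + 0} = \frac{1}{-63} = - \frac{1}{63}$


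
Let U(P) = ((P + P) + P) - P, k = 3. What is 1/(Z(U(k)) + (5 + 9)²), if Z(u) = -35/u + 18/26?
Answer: 78/14887 ≈ 0.0052395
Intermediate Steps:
U(P) = 2*P (U(P) = (2*P + P) - P = 3*P - P = 2*P)
Z(u) = 9/13 - 35/u (Z(u) = -35/u + 18*(1/26) = -35/u + 9/13 = 9/13 - 35/u)
1/(Z(U(k)) + (5 + 9)²) = 1/((9/13 - 35/(2*3)) + (5 + 9)²) = 1/((9/13 - 35/6) + 14²) = 1/((9/13 - 35*⅙) + 196) = 1/((9/13 - 35/6) + 196) = 1/(-401/78 + 196) = 1/(14887/78) = 78/14887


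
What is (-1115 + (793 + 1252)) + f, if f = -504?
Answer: 426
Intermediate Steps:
(-1115 + (793 + 1252)) + f = (-1115 + (793 + 1252)) - 504 = (-1115 + 2045) - 504 = 930 - 504 = 426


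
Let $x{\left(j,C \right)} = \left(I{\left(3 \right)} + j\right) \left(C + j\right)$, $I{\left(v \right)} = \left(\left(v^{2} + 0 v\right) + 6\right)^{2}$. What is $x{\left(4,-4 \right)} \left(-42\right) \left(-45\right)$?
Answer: $0$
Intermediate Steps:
$I{\left(v \right)} = \left(6 + v^{2}\right)^{2}$ ($I{\left(v \right)} = \left(\left(v^{2} + 0\right) + 6\right)^{2} = \left(v^{2} + 6\right)^{2} = \left(6 + v^{2}\right)^{2}$)
$x{\left(j,C \right)} = \left(225 + j\right) \left(C + j\right)$ ($x{\left(j,C \right)} = \left(\left(6 + 3^{2}\right)^{2} + j\right) \left(C + j\right) = \left(\left(6 + 9\right)^{2} + j\right) \left(C + j\right) = \left(15^{2} + j\right) \left(C + j\right) = \left(225 + j\right) \left(C + j\right)$)
$x{\left(4,-4 \right)} \left(-42\right) \left(-45\right) = \left(4^{2} + 225 \left(-4\right) + 225 \cdot 4 - 16\right) \left(-42\right) \left(-45\right) = \left(16 - 900 + 900 - 16\right) \left(-42\right) \left(-45\right) = 0 \left(-42\right) \left(-45\right) = 0 \left(-45\right) = 0$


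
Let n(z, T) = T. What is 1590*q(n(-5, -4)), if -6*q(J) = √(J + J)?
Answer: -530*I*√2 ≈ -749.53*I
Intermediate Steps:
q(J) = -√2*√J/6 (q(J) = -√(J + J)/6 = -√2*√J/6)
1590*q(n(-5, -4)) = 1590*(-√2*√(-4)/6) = 1590*(-√2*2*I/6) = 1590*(-I*√2/3) = -530*I*√2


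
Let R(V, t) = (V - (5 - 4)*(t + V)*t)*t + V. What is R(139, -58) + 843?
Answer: -279564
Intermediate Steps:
R(V, t) = V + t*(V - t*(V + t)) (R(V, t) = (V - (V + t)*t)*t + V = (V - t*(V + t))*t + V = t*(V - t*(V + t)) + V = V + t*(V - t*(V + t)))
R(139, -58) + 843 = (139 - 1*(-58)**3 + 139*(-58) - 1*139*(-58)**2) + 843 = (139 - 1*(-195112) - 8062 - 1*139*3364) + 843 = (139 + 195112 - 8062 - 467596) + 843 = -280407 + 843 = -279564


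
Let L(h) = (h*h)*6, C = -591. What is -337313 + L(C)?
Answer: 1758373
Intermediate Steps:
L(h) = 6*h² (L(h) = h²*6 = 6*h²)
-337313 + L(C) = -337313 + 6*(-591)² = -337313 + 6*349281 = -337313 + 2095686 = 1758373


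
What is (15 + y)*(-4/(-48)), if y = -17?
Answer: -⅙ ≈ -0.16667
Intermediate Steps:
(15 + y)*(-4/(-48)) = (15 - 17)*(-4/(-48)) = -(-8)*(-1)/48 = -2*1/12 = -⅙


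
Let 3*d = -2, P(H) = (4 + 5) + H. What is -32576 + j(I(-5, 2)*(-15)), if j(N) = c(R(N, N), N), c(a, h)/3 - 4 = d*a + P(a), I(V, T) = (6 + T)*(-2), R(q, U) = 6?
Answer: -32531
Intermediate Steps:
P(H) = 9 + H
I(V, T) = -12 - 2*T
d = -⅔ (d = (⅓)*(-2) = -⅔ ≈ -0.66667)
c(a, h) = 39 + a (c(a, h) = 12 + 3*(-2*a/3 + (9 + a)) = 12 + 3*(9 + a/3) = 12 + (27 + a) = 39 + a)
j(N) = 45 (j(N) = 39 + 6 = 45)
-32576 + j(I(-5, 2)*(-15)) = -32576 + 45 = -32531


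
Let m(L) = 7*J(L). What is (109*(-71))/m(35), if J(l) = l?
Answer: -7739/245 ≈ -31.588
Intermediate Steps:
m(L) = 7*L
(109*(-71))/m(35) = (109*(-71))/((7*35)) = -7739/245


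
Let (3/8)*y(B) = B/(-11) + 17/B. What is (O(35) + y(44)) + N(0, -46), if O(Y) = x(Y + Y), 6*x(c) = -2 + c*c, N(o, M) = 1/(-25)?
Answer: 665492/825 ≈ 806.66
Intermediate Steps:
N(o, M) = -1/25
x(c) = -1/3 + c**2/6 (x(c) = (-2 + c*c)/6 = (-2 + c**2)/6 = -1/3 + c**2/6)
y(B) = -8*B/33 + 136/(3*B) (y(B) = 8*(B/(-11) + 17/B)/3 = 8*(B*(-1/11) + 17/B)/3 = 8*(-B/11 + 17/B)/3 = 8*(17/B - B/11)/3 = -8*B/33 + 136/(3*B))
O(Y) = -1/3 + 2*Y**2/3 (O(Y) = -1/3 + (Y + Y)**2/6 = -1/3 + (2*Y)**2/6 = -1/3 + (4*Y**2)/6 = -1/3 + 2*Y**2/3)
(O(35) + y(44)) + N(0, -46) = ((-1/3 + (2/3)*35**2) + (8/33)*(187 - 1*44**2)/44) - 1/25 = ((-1/3 + (2/3)*1225) + (8/33)*(1/44)*(187 - 1*1936)) - 1/25 = ((-1/3 + 2450/3) + (8/33)*(1/44)*(187 - 1936)) - 1/25 = (2449/3 + (8/33)*(1/44)*(-1749)) - 1/25 = (2449/3 - 106/11) - 1/25 = 26621/33 - 1/25 = 665492/825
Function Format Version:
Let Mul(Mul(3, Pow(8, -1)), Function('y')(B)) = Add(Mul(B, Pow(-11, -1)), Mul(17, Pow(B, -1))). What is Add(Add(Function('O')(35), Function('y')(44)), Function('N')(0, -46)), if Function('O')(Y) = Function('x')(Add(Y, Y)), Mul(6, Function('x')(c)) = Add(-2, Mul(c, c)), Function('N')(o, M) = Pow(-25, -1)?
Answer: Rational(665492, 825) ≈ 806.66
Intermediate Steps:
Function('N')(o, M) = Rational(-1, 25)
Function('x')(c) = Add(Rational(-1, 3), Mul(Rational(1, 6), Pow(c, 2))) (Function('x')(c) = Mul(Rational(1, 6), Add(-2, Mul(c, c))) = Mul(Rational(1, 6), Add(-2, Pow(c, 2))) = Add(Rational(-1, 3), Mul(Rational(1, 6), Pow(c, 2))))
Function('y')(B) = Add(Mul(Rational(-8, 33), B), Mul(Rational(136, 3), Pow(B, -1))) (Function('y')(B) = Mul(Rational(8, 3), Add(Mul(B, Pow(-11, -1)), Mul(17, Pow(B, -1)))) = Mul(Rational(8, 3), Add(Mul(B, Rational(-1, 11)), Mul(17, Pow(B, -1)))) = Mul(Rational(8, 3), Add(Mul(Rational(-1, 11), B), Mul(17, Pow(B, -1)))) = Mul(Rational(8, 3), Add(Mul(17, Pow(B, -1)), Mul(Rational(-1, 11), B))) = Add(Mul(Rational(-8, 33), B), Mul(Rational(136, 3), Pow(B, -1))))
Function('O')(Y) = Add(Rational(-1, 3), Mul(Rational(2, 3), Pow(Y, 2))) (Function('O')(Y) = Add(Rational(-1, 3), Mul(Rational(1, 6), Pow(Add(Y, Y), 2))) = Add(Rational(-1, 3), Mul(Rational(1, 6), Pow(Mul(2, Y), 2))) = Add(Rational(-1, 3), Mul(Rational(1, 6), Mul(4, Pow(Y, 2)))) = Add(Rational(-1, 3), Mul(Rational(2, 3), Pow(Y, 2))))
Add(Add(Function('O')(35), Function('y')(44)), Function('N')(0, -46)) = Add(Add(Add(Rational(-1, 3), Mul(Rational(2, 3), Pow(35, 2))), Mul(Rational(8, 33), Pow(44, -1), Add(187, Mul(-1, Pow(44, 2))))), Rational(-1, 25)) = Add(Add(Add(Rational(-1, 3), Mul(Rational(2, 3), 1225)), Mul(Rational(8, 33), Rational(1, 44), Add(187, Mul(-1, 1936)))), Rational(-1, 25)) = Add(Add(Add(Rational(-1, 3), Rational(2450, 3)), Mul(Rational(8, 33), Rational(1, 44), Add(187, -1936))), Rational(-1, 25)) = Add(Add(Rational(2449, 3), Mul(Rational(8, 33), Rational(1, 44), -1749)), Rational(-1, 25)) = Add(Add(Rational(2449, 3), Rational(-106, 11)), Rational(-1, 25)) = Add(Rational(26621, 33), Rational(-1, 25)) = Rational(665492, 825)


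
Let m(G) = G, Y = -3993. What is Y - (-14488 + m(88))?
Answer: 10407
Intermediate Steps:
Y - (-14488 + m(88)) = -3993 - (-14488 + 88) = -3993 - 1*(-14400) = -3993 + 14400 = 10407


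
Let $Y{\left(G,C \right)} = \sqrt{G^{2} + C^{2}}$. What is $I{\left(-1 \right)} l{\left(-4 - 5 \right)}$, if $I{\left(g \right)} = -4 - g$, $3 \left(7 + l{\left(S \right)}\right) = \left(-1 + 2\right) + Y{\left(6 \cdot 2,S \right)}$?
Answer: $5$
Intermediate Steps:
$Y{\left(G,C \right)} = \sqrt{C^{2} + G^{2}}$
$l{\left(S \right)} = - \frac{20}{3} + \frac{\sqrt{144 + S^{2}}}{3}$ ($l{\left(S \right)} = -7 + \frac{\left(-1 + 2\right) + \sqrt{S^{2} + \left(6 \cdot 2\right)^{2}}}{3} = -7 + \frac{1 + \sqrt{S^{2} + 12^{2}}}{3} = -7 + \frac{1 + \sqrt{S^{2} + 144}}{3} = -7 + \frac{1 + \sqrt{144 + S^{2}}}{3} = -7 + \left(\frac{1}{3} + \frac{\sqrt{144 + S^{2}}}{3}\right) = - \frac{20}{3} + \frac{\sqrt{144 + S^{2}}}{3}$)
$I{\left(-1 \right)} l{\left(-4 - 5 \right)} = \left(-4 - -1\right) \left(- \frac{20}{3} + \frac{\sqrt{144 + \left(-4 - 5\right)^{2}}}{3}\right) = \left(-4 + 1\right) \left(- \frac{20}{3} + \frac{\sqrt{144 + \left(-4 - 5\right)^{2}}}{3}\right) = - 3 \left(- \frac{20}{3} + \frac{\sqrt{144 + \left(-9\right)^{2}}}{3}\right) = - 3 \left(- \frac{20}{3} + \frac{\sqrt{144 + 81}}{3}\right) = - 3 \left(- \frac{20}{3} + \frac{\sqrt{225}}{3}\right) = - 3 \left(- \frac{20}{3} + \frac{1}{3} \cdot 15\right) = - 3 \left(- \frac{20}{3} + 5\right) = \left(-3\right) \left(- \frac{5}{3}\right) = 5$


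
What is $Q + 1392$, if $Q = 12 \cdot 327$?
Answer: $5316$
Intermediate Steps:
$Q = 3924$
$Q + 1392 = 3924 + 1392 = 5316$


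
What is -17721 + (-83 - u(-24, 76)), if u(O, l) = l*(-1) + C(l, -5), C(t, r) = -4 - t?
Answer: -17648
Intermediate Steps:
u(O, l) = -4 - 2*l (u(O, l) = l*(-1) + (-4 - l) = -l + (-4 - l) = -4 - 2*l)
-17721 + (-83 - u(-24, 76)) = -17721 + (-83 - (-4 - 2*76)) = -17721 + (-83 - (-4 - 152)) = -17721 + (-83 - 1*(-156)) = -17721 + (-83 + 156) = -17721 + 73 = -17648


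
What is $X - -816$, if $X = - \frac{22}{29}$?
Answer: $\frac{23642}{29} \approx 815.24$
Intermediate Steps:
$X = - \frac{22}{29}$ ($X = \left(-22\right) \frac{1}{29} = - \frac{22}{29} \approx -0.75862$)
$X - -816 = - \frac{22}{29} - -816 = - \frac{22}{29} + 816 = \frac{23642}{29}$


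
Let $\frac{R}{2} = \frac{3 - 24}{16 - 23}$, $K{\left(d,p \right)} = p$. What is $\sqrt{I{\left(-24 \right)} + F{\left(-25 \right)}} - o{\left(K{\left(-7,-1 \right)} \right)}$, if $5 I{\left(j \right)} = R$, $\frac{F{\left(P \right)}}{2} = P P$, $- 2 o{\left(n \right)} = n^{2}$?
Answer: $\frac{1}{2} + \frac{4 \sqrt{1955}}{5} \approx 35.872$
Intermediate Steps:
$o{\left(n \right)} = - \frac{n^{2}}{2}$
$F{\left(P \right)} = 2 P^{2}$ ($F{\left(P \right)} = 2 P P = 2 P^{2}$)
$R = 6$ ($R = 2 \frac{3 - 24}{16 - 23} = 2 \left(- \frac{21}{-7}\right) = 2 \left(\left(-21\right) \left(- \frac{1}{7}\right)\right) = 2 \cdot 3 = 6$)
$I{\left(j \right)} = \frac{6}{5}$ ($I{\left(j \right)} = \frac{1}{5} \cdot 6 = \frac{6}{5}$)
$\sqrt{I{\left(-24 \right)} + F{\left(-25 \right)}} - o{\left(K{\left(-7,-1 \right)} \right)} = \sqrt{\frac{6}{5} + 2 \left(-25\right)^{2}} - - \frac{\left(-1\right)^{2}}{2} = \sqrt{\frac{6}{5} + 2 \cdot 625} - \left(- \frac{1}{2}\right) 1 = \sqrt{\frac{6}{5} + 1250} - - \frac{1}{2} = \sqrt{\frac{6256}{5}} + \frac{1}{2} = \frac{4 \sqrt{1955}}{5} + \frac{1}{2} = \frac{1}{2} + \frac{4 \sqrt{1955}}{5}$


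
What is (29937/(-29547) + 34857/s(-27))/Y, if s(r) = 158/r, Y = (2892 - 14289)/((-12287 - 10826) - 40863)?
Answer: -296556099919684/8867675187 ≈ -33442.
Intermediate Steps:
Y = 11397/63976 (Y = -11397/(-23113 - 40863) = -11397/(-63976) = -11397*(-1/63976) = 11397/63976 ≈ 0.17814)
(29937/(-29547) + 34857/s(-27))/Y = (29937/(-29547) + 34857/((158/(-27))))/(11397/63976) = (29937*(-1/29547) + 34857/((158*(-1/27))))*(63976/11397) = (-9979/9849 + 34857/(-158/27))*(63976/11397) = (-9979/9849 + 34857*(-27/158))*(63976/11397) = (-9979/9849 - 941139/158)*(63976/11397) = -9270854693/1556142*63976/11397 = -296556099919684/8867675187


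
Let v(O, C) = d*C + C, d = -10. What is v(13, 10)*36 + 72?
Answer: -3168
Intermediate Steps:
v(O, C) = -9*C (v(O, C) = -10*C + C = -9*C)
v(13, 10)*36 + 72 = -9*10*36 + 72 = -90*36 + 72 = -3240 + 72 = -3168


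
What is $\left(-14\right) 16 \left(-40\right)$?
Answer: $8960$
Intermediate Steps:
$\left(-14\right) 16 \left(-40\right) = \left(-224\right) \left(-40\right) = 8960$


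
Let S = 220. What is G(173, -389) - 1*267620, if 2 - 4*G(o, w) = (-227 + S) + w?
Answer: -535041/2 ≈ -2.6752e+5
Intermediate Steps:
G(o, w) = 9/4 - w/4 (G(o, w) = ½ - ((-227 + 220) + w)/4 = ½ - (-7 + w)/4 = ½ + (7/4 - w/4) = 9/4 - w/4)
G(173, -389) - 1*267620 = (9/4 - ¼*(-389)) - 1*267620 = (9/4 + 389/4) - 267620 = 199/2 - 267620 = -535041/2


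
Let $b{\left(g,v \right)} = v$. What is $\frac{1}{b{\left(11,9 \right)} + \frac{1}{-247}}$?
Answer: $\frac{247}{2222} \approx 0.11116$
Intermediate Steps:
$\frac{1}{b{\left(11,9 \right)} + \frac{1}{-247}} = \frac{1}{9 + \frac{1}{-247}} = \frac{1}{9 - \frac{1}{247}} = \frac{1}{\frac{2222}{247}} = \frac{247}{2222}$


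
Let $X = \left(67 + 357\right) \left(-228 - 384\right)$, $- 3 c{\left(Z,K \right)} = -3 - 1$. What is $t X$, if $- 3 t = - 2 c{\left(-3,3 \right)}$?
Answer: $-230656$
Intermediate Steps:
$c{\left(Z,K \right)} = \frac{4}{3}$ ($c{\left(Z,K \right)} = - \frac{-3 - 1}{3} = \left(- \frac{1}{3}\right) \left(-4\right) = \frac{4}{3}$)
$t = \frac{8}{9}$ ($t = - \frac{\left(-2\right) \frac{4}{3}}{3} = \left(- \frac{1}{3}\right) \left(- \frac{8}{3}\right) = \frac{8}{9} \approx 0.88889$)
$X = -259488$ ($X = 424 \left(-612\right) = -259488$)
$t X = \frac{8}{9} \left(-259488\right) = -230656$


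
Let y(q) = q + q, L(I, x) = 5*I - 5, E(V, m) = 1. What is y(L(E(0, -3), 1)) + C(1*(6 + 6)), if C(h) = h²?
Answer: 144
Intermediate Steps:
L(I, x) = -5 + 5*I
y(q) = 2*q
y(L(E(0, -3), 1)) + C(1*(6 + 6)) = 2*(-5 + 5*1) + (1*(6 + 6))² = 2*(-5 + 5) + (1*12)² = 2*0 + 12² = 0 + 144 = 144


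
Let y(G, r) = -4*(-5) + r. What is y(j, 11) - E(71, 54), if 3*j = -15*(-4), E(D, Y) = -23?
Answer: 54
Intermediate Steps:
j = 20 (j = (-15*(-4))/3 = (⅓)*60 = 20)
y(G, r) = 20 + r
y(j, 11) - E(71, 54) = (20 + 11) - 1*(-23) = 31 + 23 = 54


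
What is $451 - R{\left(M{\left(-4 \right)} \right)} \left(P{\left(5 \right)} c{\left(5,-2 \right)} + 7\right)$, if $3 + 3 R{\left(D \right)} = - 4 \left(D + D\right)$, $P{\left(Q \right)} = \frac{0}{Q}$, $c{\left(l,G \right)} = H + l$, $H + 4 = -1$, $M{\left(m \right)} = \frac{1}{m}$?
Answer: $\frac{1360}{3} \approx 453.33$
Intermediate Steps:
$H = -5$ ($H = -4 - 1 = -5$)
$c{\left(l,G \right)} = -5 + l$
$P{\left(Q \right)} = 0$
$R{\left(D \right)} = -1 - \frac{8 D}{3}$ ($R{\left(D \right)} = -1 + \frac{\left(-4\right) \left(D + D\right)}{3} = -1 + \frac{\left(-4\right) 2 D}{3} = -1 + \frac{\left(-8\right) D}{3} = -1 - \frac{8 D}{3}$)
$451 - R{\left(M{\left(-4 \right)} \right)} \left(P{\left(5 \right)} c{\left(5,-2 \right)} + 7\right) = 451 - \left(-1 - \frac{8}{3 \left(-4\right)}\right) \left(0 \left(-5 + 5\right) + 7\right) = 451 - \left(-1 - - \frac{2}{3}\right) \left(0 \cdot 0 + 7\right) = 451 - \left(-1 + \frac{2}{3}\right) \left(0 + 7\right) = 451 - \left(- \frac{1}{3}\right) 7 = 451 - - \frac{7}{3} = 451 + \frac{7}{3} = \frac{1360}{3}$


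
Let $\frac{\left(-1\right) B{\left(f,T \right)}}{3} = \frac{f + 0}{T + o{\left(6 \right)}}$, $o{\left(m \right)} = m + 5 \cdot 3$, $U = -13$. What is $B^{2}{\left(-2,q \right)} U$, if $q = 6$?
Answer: $- \frac{52}{81} \approx -0.64198$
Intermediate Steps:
$o{\left(m \right)} = 15 + m$ ($o{\left(m \right)} = m + 15 = 15 + m$)
$B{\left(f,T \right)} = - \frac{3 f}{21 + T}$ ($B{\left(f,T \right)} = - 3 \frac{f + 0}{T + \left(15 + 6\right)} = - 3 \frac{f}{T + 21} = - 3 \frac{f}{21 + T} = - \frac{3 f}{21 + T}$)
$B^{2}{\left(-2,q \right)} U = \left(\left(-3\right) \left(-2\right) \frac{1}{21 + 6}\right)^{2} \left(-13\right) = \left(\left(-3\right) \left(-2\right) \frac{1}{27}\right)^{2} \left(-13\right) = \left(\frac{2}{9}\right)^{2} \left(-13\right) = \frac{4}{81} \left(-13\right) = - \frac{52}{81}$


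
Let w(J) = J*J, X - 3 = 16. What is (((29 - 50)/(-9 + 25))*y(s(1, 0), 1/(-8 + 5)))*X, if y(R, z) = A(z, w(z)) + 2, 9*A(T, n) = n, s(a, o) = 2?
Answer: -21679/432 ≈ -50.183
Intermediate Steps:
X = 19 (X = 3 + 16 = 19)
w(J) = J²
A(T, n) = n/9
y(R, z) = 2 + z²/9 (y(R, z) = z²/9 + 2 = 2 + z²/9)
(((29 - 50)/(-9 + 25))*y(s(1, 0), 1/(-8 + 5)))*X = (((29 - 50)/(-9 + 25))*(2 + (1/(-8 + 5))²/9))*19 = ((-21/16)*(2 + (1/(-3))²/9))*19 = ((-21*1/16)*(2 + (-⅓)²/9))*19 = -21*(2 + (⅑)*(⅑))/16*19 = -21*(2 + 1/81)/16*19 = -21/16*163/81*19 = -1141/432*19 = -21679/432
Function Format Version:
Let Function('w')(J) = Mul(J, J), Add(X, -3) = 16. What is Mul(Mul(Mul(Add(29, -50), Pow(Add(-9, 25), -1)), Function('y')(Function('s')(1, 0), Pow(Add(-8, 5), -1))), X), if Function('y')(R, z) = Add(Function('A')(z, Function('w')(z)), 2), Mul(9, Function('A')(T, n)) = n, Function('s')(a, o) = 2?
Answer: Rational(-21679, 432) ≈ -50.183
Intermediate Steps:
X = 19 (X = Add(3, 16) = 19)
Function('w')(J) = Pow(J, 2)
Function('A')(T, n) = Mul(Rational(1, 9), n)
Function('y')(R, z) = Add(2, Mul(Rational(1, 9), Pow(z, 2))) (Function('y')(R, z) = Add(Mul(Rational(1, 9), Pow(z, 2)), 2) = Add(2, Mul(Rational(1, 9), Pow(z, 2))))
Mul(Mul(Mul(Add(29, -50), Pow(Add(-9, 25), -1)), Function('y')(Function('s')(1, 0), Pow(Add(-8, 5), -1))), X) = Mul(Mul(Mul(Add(29, -50), Pow(Add(-9, 25), -1)), Add(2, Mul(Rational(1, 9), Pow(Pow(Add(-8, 5), -1), 2)))), 19) = Mul(Mul(Mul(-21, Pow(16, -1)), Add(2, Mul(Rational(1, 9), Pow(Pow(-3, -1), 2)))), 19) = Mul(Mul(Mul(-21, Rational(1, 16)), Add(2, Mul(Rational(1, 9), Pow(Rational(-1, 3), 2)))), 19) = Mul(Mul(Rational(-21, 16), Add(2, Mul(Rational(1, 9), Rational(1, 9)))), 19) = Mul(Mul(Rational(-21, 16), Add(2, Rational(1, 81))), 19) = Mul(Mul(Rational(-21, 16), Rational(163, 81)), 19) = Mul(Rational(-1141, 432), 19) = Rational(-21679, 432)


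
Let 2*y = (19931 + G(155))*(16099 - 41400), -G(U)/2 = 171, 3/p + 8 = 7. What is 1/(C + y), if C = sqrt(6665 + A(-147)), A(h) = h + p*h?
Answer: -991242578/245640462109993685 - 4*sqrt(6959)/245640462109993685 ≈ -4.0353e-9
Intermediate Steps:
p = -3 (p = 3/(-8 + 7) = 3/(-1) = 3*(-1) = -3)
G(U) = -342 (G(U) = -2*171 = -342)
A(h) = -2*h (A(h) = h - 3*h = -2*h)
y = -495621289/2 (y = ((19931 - 342)*(16099 - 41400))/2 = (19589*(-25301))/2 = (1/2)*(-495621289) = -495621289/2 ≈ -2.4781e+8)
C = sqrt(6959) (C = sqrt(6665 - 2*(-147)) = sqrt(6665 + 294) = sqrt(6959) ≈ 83.421)
1/(C + y) = 1/(sqrt(6959) - 495621289/2) = 1/(-495621289/2 + sqrt(6959))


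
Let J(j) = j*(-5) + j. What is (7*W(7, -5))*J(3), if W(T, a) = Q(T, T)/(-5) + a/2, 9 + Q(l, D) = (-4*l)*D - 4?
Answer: -16506/5 ≈ -3301.2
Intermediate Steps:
Q(l, D) = -13 - 4*D*l (Q(l, D) = -9 + ((-4*l)*D - 4) = -9 + (-4*D*l - 4) = -9 + (-4 - 4*D*l) = -13 - 4*D*l)
W(T, a) = 13/5 + a/2 + 4*T²/5 (W(T, a) = (-13 - 4*T*T)/(-5) + a/2 = (-13 - 4*T²)*(-⅕) + a*(½) = (13/5 + 4*T²/5) + a/2 = 13/5 + a/2 + 4*T²/5)
J(j) = -4*j (J(j) = -5*j + j = -4*j)
(7*W(7, -5))*J(3) = (7*(13/5 + (½)*(-5) + (⅘)*7²))*(-4*3) = (7*(13/5 - 5/2 + (⅘)*49))*(-12) = (7*(13/5 - 5/2 + 196/5))*(-12) = (7*(393/10))*(-12) = (2751/10)*(-12) = -16506/5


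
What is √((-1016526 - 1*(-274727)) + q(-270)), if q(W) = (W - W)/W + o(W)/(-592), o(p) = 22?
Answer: I*√16248366110/148 ≈ 861.28*I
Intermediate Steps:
q(W) = -11/296 (q(W) = (W - W)/W + 22/(-592) = 0/W + 22*(-1/592) = 0 - 11/296 = -11/296)
√((-1016526 - 1*(-274727)) + q(-270)) = √((-1016526 - 1*(-274727)) - 11/296) = √((-1016526 + 274727) - 11/296) = √(-741799 - 11/296) = √(-219572515/296) = I*√16248366110/148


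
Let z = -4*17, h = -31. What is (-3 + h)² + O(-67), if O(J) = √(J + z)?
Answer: 1156 + 3*I*√15 ≈ 1156.0 + 11.619*I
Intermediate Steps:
z = -68
O(J) = √(-68 + J) (O(J) = √(J - 68) = √(-68 + J))
(-3 + h)² + O(-67) = (-3 - 31)² + √(-68 - 67) = (-34)² + √(-135) = 1156 + 3*I*√15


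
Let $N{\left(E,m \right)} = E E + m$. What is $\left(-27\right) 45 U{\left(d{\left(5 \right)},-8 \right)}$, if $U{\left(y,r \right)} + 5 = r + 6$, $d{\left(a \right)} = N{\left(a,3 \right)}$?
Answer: $8505$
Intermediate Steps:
$N{\left(E,m \right)} = m + E^{2}$ ($N{\left(E,m \right)} = E^{2} + m = m + E^{2}$)
$d{\left(a \right)} = 3 + a^{2}$
$U{\left(y,r \right)} = 1 + r$ ($U{\left(y,r \right)} = -5 + \left(r + 6\right) = -5 + \left(6 + r\right) = 1 + r$)
$\left(-27\right) 45 U{\left(d{\left(5 \right)},-8 \right)} = \left(-27\right) 45 \left(1 - 8\right) = \left(-1215\right) \left(-7\right) = 8505$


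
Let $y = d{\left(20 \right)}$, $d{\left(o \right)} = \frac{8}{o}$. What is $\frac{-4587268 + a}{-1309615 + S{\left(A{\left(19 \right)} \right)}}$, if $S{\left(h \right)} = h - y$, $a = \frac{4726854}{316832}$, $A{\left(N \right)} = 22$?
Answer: $\frac{3633471420305}{1037302740272} \approx 3.5028$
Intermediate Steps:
$y = \frac{2}{5}$ ($y = \frac{8}{20} = 8 \cdot \frac{1}{20} = \frac{2}{5} \approx 0.4$)
$a = \frac{2363427}{158416}$ ($a = 4726854 \cdot \frac{1}{316832} = \frac{2363427}{158416} \approx 14.919$)
$S{\left(h \right)} = - \frac{2}{5} + h$ ($S{\left(h \right)} = h - \frac{2}{5} = - \frac{2}{5} + h$)
$\frac{-4587268 + a}{-1309615 + S{\left(A{\left(19 \right)} \right)}} = \frac{-4587268 + \frac{2363427}{158416}}{-1309615 + \left(- \frac{2}{5} + 22\right)} = - \frac{726694284061}{158416 \left(-1309615 + \frac{108}{5}\right)} = - \frac{726694284061}{158416 \left(- \frac{6547967}{5}\right)} = \left(- \frac{726694284061}{158416}\right) \left(- \frac{5}{6547967}\right) = \frac{3633471420305}{1037302740272}$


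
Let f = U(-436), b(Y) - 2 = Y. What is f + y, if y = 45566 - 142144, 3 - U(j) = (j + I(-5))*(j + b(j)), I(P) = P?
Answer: -480245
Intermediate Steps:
b(Y) = 2 + Y
U(j) = 3 - (-5 + j)*(2 + 2*j) (U(j) = 3 - (j - 5)*(j + (2 + j)) = 3 - (-5 + j)*(2 + 2*j))
y = -96578
f = -383667 (f = 13 - 2*(-436)² + 8*(-436) = 13 - 2*190096 - 3488 = 13 - 380192 - 3488 = -383667)
f + y = -383667 - 96578 = -480245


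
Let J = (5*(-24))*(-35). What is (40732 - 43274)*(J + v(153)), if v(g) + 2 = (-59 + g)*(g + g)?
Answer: -83789404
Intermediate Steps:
v(g) = -2 + 2*g*(-59 + g) (v(g) = -2 + (-59 + g)*(g + g) = -2 + (-59 + g)*(2*g) = -2 + 2*g*(-59 + g))
J = 4200 (J = -120*(-35) = 4200)
(40732 - 43274)*(J + v(153)) = (40732 - 43274)*(4200 + (-2 - 118*153 + 2*153**2)) = -2542*(4200 + (-2 - 18054 + 2*23409)) = -2542*(4200 + (-2 - 18054 + 46818)) = -2542*(4200 + 28762) = -2542*32962 = -83789404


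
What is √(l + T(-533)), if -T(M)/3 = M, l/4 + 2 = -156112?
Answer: I*√622857 ≈ 789.21*I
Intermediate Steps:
l = -624456 (l = -8 + 4*(-156112) = -8 - 624448 = -624456)
T(M) = -3*M
√(l + T(-533)) = √(-624456 - 3*(-533)) = √(-624456 + 1599) = √(-622857) = I*√622857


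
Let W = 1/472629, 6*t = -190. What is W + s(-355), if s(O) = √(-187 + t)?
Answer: 1/472629 + 4*I*√123/3 ≈ 2.1158e-6 + 14.787*I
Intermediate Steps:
t = -95/3 (t = (⅙)*(-190) = -95/3 ≈ -31.667)
s(O) = 4*I*√123/3 (s(O) = √(-187 - 95/3) = √(-656/3) = 4*I*√123/3)
W = 1/472629 ≈ 2.1158e-6
W + s(-355) = 1/472629 + 4*I*√123/3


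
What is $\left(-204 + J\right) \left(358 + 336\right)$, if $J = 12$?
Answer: $-133248$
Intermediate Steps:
$\left(-204 + J\right) \left(358 + 336\right) = \left(-204 + 12\right) \left(358 + 336\right) = \left(-192\right) 694 = -133248$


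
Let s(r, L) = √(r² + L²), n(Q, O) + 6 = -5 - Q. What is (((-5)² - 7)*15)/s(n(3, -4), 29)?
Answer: 270*√1037/1037 ≈ 8.3844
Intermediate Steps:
n(Q, O) = -11 - Q (n(Q, O) = -6 + (-5 - Q) = -11 - Q)
s(r, L) = √(L² + r²)
(((-5)² - 7)*15)/s(n(3, -4), 29) = (((-5)² - 7)*15)/(√(29² + (-11 - 1*3)²)) = ((25 - 7)*15)/(√(841 + (-11 - 3)²)) = (18*15)/(√(841 + (-14)²)) = 270/(√(841 + 196)) = 270/(√1037) = 270*(√1037/1037) = 270*√1037/1037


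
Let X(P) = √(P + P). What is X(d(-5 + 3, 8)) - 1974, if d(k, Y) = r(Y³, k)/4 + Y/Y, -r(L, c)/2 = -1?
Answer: -1974 + √3 ≈ -1972.3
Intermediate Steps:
r(L, c) = 2 (r(L, c) = -2*(-1) = 2)
d(k, Y) = 3/2 (d(k, Y) = 2/4 + Y/Y = 2*(¼) + 1 = ½ + 1 = 3/2)
X(P) = √2*√P (X(P) = √(2*P) = √2*√P)
X(d(-5 + 3, 8)) - 1974 = √2*√(3/2) - 1974 = √2*(√6/2) - 1974 = √3 - 1974 = -1974 + √3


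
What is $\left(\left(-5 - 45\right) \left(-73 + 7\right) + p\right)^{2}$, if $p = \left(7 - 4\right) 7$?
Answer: $11029041$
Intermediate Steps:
$p = 21$ ($p = \left(7 - 4\right) 7 = 3 \cdot 7 = 21$)
$\left(\left(-5 - 45\right) \left(-73 + 7\right) + p\right)^{2} = \left(\left(-5 - 45\right) \left(-73 + 7\right) + 21\right)^{2} = \left(\left(-50\right) \left(-66\right) + 21\right)^{2} = \left(3300 + 21\right)^{2} = 3321^{2} = 11029041$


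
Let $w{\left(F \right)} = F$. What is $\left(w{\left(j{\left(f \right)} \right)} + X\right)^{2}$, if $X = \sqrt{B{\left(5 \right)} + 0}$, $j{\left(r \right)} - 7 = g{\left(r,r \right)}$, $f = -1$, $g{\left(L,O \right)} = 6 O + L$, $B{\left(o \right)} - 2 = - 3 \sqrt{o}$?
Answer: $2 - 3 \sqrt{5} \approx -4.7082$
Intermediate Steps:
$B{\left(o \right)} = 2 - 3 \sqrt{o}$
$g{\left(L,O \right)} = L + 6 O$
$j{\left(r \right)} = 7 + 7 r$ ($j{\left(r \right)} = 7 + \left(r + 6 r\right) = 7 + 7 r$)
$X = \sqrt{2 - 3 \sqrt{5}}$ ($X = \sqrt{\left(2 - 3 \sqrt{5}\right) + 0} = \sqrt{2 - 3 \sqrt{5}} \approx 2.1698 i$)
$\left(w{\left(j{\left(f \right)} \right)} + X\right)^{2} = \left(\left(7 + 7 \left(-1\right)\right) + \sqrt{2 - 3 \sqrt{5}}\right)^{2} = \left(\left(7 - 7\right) + \sqrt{2 - 3 \sqrt{5}}\right)^{2} = \left(0 + \sqrt{2 - 3 \sqrt{5}}\right)^{2} = \left(\sqrt{2 - 3 \sqrt{5}}\right)^{2} = 2 - 3 \sqrt{5}$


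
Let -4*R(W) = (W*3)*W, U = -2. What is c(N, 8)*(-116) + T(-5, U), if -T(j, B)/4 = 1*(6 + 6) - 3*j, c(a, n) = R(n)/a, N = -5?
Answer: -6108/5 ≈ -1221.6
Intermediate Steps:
R(W) = -3*W**2/4 (R(W) = -W*3*W/4 = -3*W*W/4 = -3*W**2/4)
c(a, n) = -3*n**2/(4*a) (c(a, n) = (-3*n**2/4)/a = -3*n**2/(4*a))
T(j, B) = -48 + 12*j (T(j, B) = -4*(1*(6 + 6) - 3*j) = -4*(1*12 - 3*j) = -4*(12 - 3*j) = -48 + 12*j)
c(N, 8)*(-116) + T(-5, U) = -3/4*8**2/(-5)*(-116) + (-48 + 12*(-5)) = -3/4*(-1/5)*64*(-116) + (-48 - 60) = (48/5)*(-116) - 108 = -5568/5 - 108 = -6108/5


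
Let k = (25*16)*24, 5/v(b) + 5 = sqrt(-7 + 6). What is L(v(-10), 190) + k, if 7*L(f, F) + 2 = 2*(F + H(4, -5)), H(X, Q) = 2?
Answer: 67582/7 ≈ 9654.6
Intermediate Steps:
v(b) = 5*(-5 - I)/26 (v(b) = 5/(-5 + sqrt(-7 + 6)) = 5/(-5 + sqrt(-1)) = 5/(-5 + I) = 5*((-5 - I)/26) = 5*(-5 - I)/26)
L(f, F) = 2/7 + 2*F/7 (L(f, F) = -2/7 + (2*(F + 2))/7 = -2/7 + (2*(2 + F))/7 = -2/7 + (4 + 2*F)/7 = -2/7 + (4/7 + 2*F/7) = 2/7 + 2*F/7)
k = 9600 (k = 400*24 = 9600)
L(v(-10), 190) + k = (2/7 + (2/7)*190) + 9600 = (2/7 + 380/7) + 9600 = 382/7 + 9600 = 67582/7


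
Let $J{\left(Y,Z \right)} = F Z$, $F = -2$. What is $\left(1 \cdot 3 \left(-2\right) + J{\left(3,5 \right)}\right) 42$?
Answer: $-672$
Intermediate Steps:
$J{\left(Y,Z \right)} = - 2 Z$
$\left(1 \cdot 3 \left(-2\right) + J{\left(3,5 \right)}\right) 42 = \left(1 \cdot 3 \left(-2\right) - 10\right) 42 = \left(3 \left(-2\right) - 10\right) 42 = \left(-6 - 10\right) 42 = \left(-16\right) 42 = -672$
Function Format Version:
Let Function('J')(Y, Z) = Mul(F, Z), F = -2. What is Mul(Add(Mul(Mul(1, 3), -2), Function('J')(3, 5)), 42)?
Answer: -672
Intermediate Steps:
Function('J')(Y, Z) = Mul(-2, Z)
Mul(Add(Mul(Mul(1, 3), -2), Function('J')(3, 5)), 42) = Mul(Add(Mul(Mul(1, 3), -2), Mul(-2, 5)), 42) = Mul(Add(Mul(3, -2), -10), 42) = Mul(Add(-6, -10), 42) = Mul(-16, 42) = -672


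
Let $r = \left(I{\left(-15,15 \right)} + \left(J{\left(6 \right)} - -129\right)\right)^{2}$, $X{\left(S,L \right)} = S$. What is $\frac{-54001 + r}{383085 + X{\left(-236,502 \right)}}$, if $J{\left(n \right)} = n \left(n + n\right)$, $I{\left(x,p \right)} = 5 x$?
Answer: $- \frac{38125}{382849} \approx -0.099582$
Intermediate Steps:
$J{\left(n \right)} = 2 n^{2}$ ($J{\left(n \right)} = n 2 n = 2 n^{2}$)
$r = 15876$ ($r = \left(5 \left(-15\right) + \left(2 \cdot 6^{2} - -129\right)\right)^{2} = \left(-75 + \left(2 \cdot 36 + 129\right)\right)^{2} = \left(-75 + \left(72 + 129\right)\right)^{2} = \left(-75 + 201\right)^{2} = 126^{2} = 15876$)
$\frac{-54001 + r}{383085 + X{\left(-236,502 \right)}} = \frac{-54001 + 15876}{383085 - 236} = - \frac{38125}{382849}$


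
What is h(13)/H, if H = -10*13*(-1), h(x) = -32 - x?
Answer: -9/26 ≈ -0.34615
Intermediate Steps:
H = 130 (H = -130*(-1) = 130)
h(13)/H = (-32 - 1*13)/130 = (-32 - 13)*(1/130) = -45*1/130 = -9/26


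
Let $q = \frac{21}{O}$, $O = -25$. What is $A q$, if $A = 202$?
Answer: $- \frac{4242}{25} \approx -169.68$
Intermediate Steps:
$q = - \frac{21}{25}$ ($q = \frac{21}{-25} = 21 \left(- \frac{1}{25}\right) = - \frac{21}{25} \approx -0.84$)
$A q = 202 \left(- \frac{21}{25}\right) = - \frac{4242}{25}$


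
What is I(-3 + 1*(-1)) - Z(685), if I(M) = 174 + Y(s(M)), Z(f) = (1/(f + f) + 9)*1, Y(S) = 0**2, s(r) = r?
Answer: 226049/1370 ≈ 165.00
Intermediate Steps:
Y(S) = 0
Z(f) = 9 + 1/(2*f) (Z(f) = (1/(2*f) + 9)*1 = (9 + 1/(2*f))*1 = 9 + 1/(2*f))
I(M) = 174 (I(M) = 174 + 0 = 174)
I(-3 + 1*(-1)) - Z(685) = 174 - (9 + (1/2)/685) = 174 - (9 + (1/2)*(1/685)) = 174 - (9 + 1/1370) = 174 - 1*12331/1370 = 174 - 12331/1370 = 226049/1370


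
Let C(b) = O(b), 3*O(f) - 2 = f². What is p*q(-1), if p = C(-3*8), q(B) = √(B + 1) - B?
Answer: 578/3 ≈ 192.67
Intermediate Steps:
O(f) = ⅔ + f²/3
C(b) = ⅔ + b²/3
q(B) = √(1 + B) - B
p = 578/3 (p = ⅔ + (-3*8)²/3 = ⅔ + (⅓)*(-24)² = ⅔ + (⅓)*576 = ⅔ + 192 = 578/3 ≈ 192.67)
p*q(-1) = 578*(√(1 - 1) - 1*(-1))/3 = 578*(√0 + 1)/3 = 578*(0 + 1)/3 = (578/3)*1 = 578/3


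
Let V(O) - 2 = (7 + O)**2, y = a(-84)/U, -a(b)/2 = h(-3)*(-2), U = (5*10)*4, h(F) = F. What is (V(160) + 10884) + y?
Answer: 1938747/50 ≈ 38775.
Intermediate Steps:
U = 200 (U = 50*4 = 200)
a(b) = -12 (a(b) = -(-6)*(-2) = -2*6 = -12)
y = -3/50 (y = -12/200 = -12*1/200 = -3/50 ≈ -0.060000)
V(O) = 2 + (7 + O)**2
(V(160) + 10884) + y = ((2 + (7 + 160)**2) + 10884) - 3/50 = ((2 + 167**2) + 10884) - 3/50 = ((2 + 27889) + 10884) - 3/50 = (27891 + 10884) - 3/50 = 38775 - 3/50 = 1938747/50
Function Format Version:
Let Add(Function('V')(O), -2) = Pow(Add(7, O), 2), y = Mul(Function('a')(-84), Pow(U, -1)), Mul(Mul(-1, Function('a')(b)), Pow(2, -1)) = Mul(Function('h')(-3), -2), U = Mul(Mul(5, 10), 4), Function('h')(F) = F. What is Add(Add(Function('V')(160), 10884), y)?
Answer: Rational(1938747, 50) ≈ 38775.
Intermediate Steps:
U = 200 (U = Mul(50, 4) = 200)
Function('a')(b) = -12 (Function('a')(b) = Mul(-2, Mul(-3, -2)) = Mul(-2, 6) = -12)
y = Rational(-3, 50) (y = Mul(-12, Pow(200, -1)) = Mul(-12, Rational(1, 200)) = Rational(-3, 50) ≈ -0.060000)
Function('V')(O) = Add(2, Pow(Add(7, O), 2))
Add(Add(Function('V')(160), 10884), y) = Add(Add(Add(2, Pow(Add(7, 160), 2)), 10884), Rational(-3, 50)) = Add(Add(Add(2, Pow(167, 2)), 10884), Rational(-3, 50)) = Add(Add(Add(2, 27889), 10884), Rational(-3, 50)) = Add(Add(27891, 10884), Rational(-3, 50)) = Add(38775, Rational(-3, 50)) = Rational(1938747, 50)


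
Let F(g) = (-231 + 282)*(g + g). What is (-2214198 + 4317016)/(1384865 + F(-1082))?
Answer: 2102818/1274501 ≈ 1.6499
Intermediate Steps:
F(g) = 102*g (F(g) = 51*(2*g) = 102*g)
(-2214198 + 4317016)/(1384865 + F(-1082)) = (-2214198 + 4317016)/(1384865 + 102*(-1082)) = 2102818/(1384865 - 110364) = 2102818/1274501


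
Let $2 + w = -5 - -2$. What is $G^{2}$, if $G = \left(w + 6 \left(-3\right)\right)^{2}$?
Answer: $279841$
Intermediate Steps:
$w = -5$ ($w = -2 - 3 = -5$)
$G = 529$ ($G = \left(-5 + 6 \left(-3\right)\right)^{2} = \left(-5 - 18\right)^{2} = \left(-23\right)^{2} = 529$)
$G^{2} = 529^{2} = 279841$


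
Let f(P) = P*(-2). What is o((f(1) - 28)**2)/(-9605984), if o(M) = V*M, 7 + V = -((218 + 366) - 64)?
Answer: 118575/2401496 ≈ 0.049375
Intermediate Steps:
f(P) = -2*P
V = -527 (V = -7 - ((218 + 366) - 64) = -7 - (584 - 64) = -7 - 1*520 = -7 - 520 = -527)
o(M) = -527*M
o((f(1) - 28)**2)/(-9605984) = -527*(-2*1 - 28)**2/(-9605984) = -527*(-2 - 28)**2*(-1/9605984) = -527*(-30)**2*(-1/9605984) = -527*900*(-1/9605984) = -474300*(-1/9605984) = 118575/2401496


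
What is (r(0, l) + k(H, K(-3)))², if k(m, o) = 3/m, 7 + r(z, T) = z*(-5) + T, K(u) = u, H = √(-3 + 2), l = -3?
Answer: 91 + 60*I ≈ 91.0 + 60.0*I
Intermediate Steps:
H = I (H = √(-1) = I ≈ 1.0*I)
r(z, T) = -7 + T - 5*z (r(z, T) = -7 + (z*(-5) + T) = -7 + (-5*z + T) = -7 + (T - 5*z) = -7 + T - 5*z)
(r(0, l) + k(H, K(-3)))² = ((-7 - 3 - 5*0) + 3/I)² = ((-7 - 3 + 0) + 3*(-I))² = (-10 - 3*I)²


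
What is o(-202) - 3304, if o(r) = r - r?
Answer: -3304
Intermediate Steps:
o(r) = 0
o(-202) - 3304 = 0 - 3304 = -3304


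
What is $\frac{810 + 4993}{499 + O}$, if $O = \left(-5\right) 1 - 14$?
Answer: $\frac{5803}{480} \approx 12.09$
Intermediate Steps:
$O = -19$ ($O = -5 - 14 = -19$)
$\frac{810 + 4993}{499 + O} = \frac{810 + 4993}{499 - 19} = \frac{5803}{480}$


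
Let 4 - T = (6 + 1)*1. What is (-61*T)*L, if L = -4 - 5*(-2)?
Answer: 1098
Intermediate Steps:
L = 6 (L = -4 + 10 = 6)
T = -3 (T = 4 - (6 + 1) = 4 - 7 = -3)
(-61*T)*L = -61*(-3)*6 = 183*6 = 1098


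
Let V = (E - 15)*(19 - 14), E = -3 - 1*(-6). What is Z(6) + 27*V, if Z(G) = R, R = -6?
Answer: -1626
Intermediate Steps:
E = 3 (E = -3 + 6 = 3)
V = -60 (V = (3 - 15)*(19 - 14) = -12*5 = -60)
Z(G) = -6
Z(6) + 27*V = -6 + 27*(-60) = -6 - 1620 = -1626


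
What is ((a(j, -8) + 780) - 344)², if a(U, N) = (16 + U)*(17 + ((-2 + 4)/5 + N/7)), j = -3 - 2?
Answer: 463067361/1225 ≈ 3.7801e+5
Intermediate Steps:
j = -5
a(U, N) = (16 + U)*(87/5 + N/7) (a(U, N) = (16 + U)*(17 + (2*(⅕) + N*(⅐))) = (16 + U)*(17 + (⅖ + N/7)) = (16 + U)*(87/5 + N/7))
((a(j, -8) + 780) - 344)² = (((1392/5 + (16/7)*(-8) + (87/5)*(-5) + (⅐)*(-8)*(-5)) + 780) - 344)² = (((1392/5 - 128/7 - 87 + 40/7) + 780) - 344)² = ((6259/35 + 780) - 344)² = (33559/35 - 344)² = (21519/35)² = 463067361/1225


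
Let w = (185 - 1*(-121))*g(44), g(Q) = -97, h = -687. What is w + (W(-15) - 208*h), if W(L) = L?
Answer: 113199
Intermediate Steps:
w = -29682 (w = (185 - 1*(-121))*(-97) = (185 + 121)*(-97) = 306*(-97) = -29682)
w + (W(-15) - 208*h) = -29682 + (-15 - 208*(-687)) = -29682 + (-15 + 142896) = -29682 + 142881 = 113199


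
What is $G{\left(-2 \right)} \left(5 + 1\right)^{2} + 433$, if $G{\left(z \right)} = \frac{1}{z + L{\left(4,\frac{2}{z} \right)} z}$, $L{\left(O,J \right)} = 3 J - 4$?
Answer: $436$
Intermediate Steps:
$L{\left(O,J \right)} = -4 + 3 J$
$G{\left(z \right)} = \frac{1}{z + z \left(-4 + \frac{6}{z}\right)}$ ($G{\left(z \right)} = \frac{1}{z + \left(-4 + 3 \frac{2}{z}\right) z} = \frac{1}{z + \left(-4 + \frac{6}{z}\right) z} = \frac{1}{z + z \left(-4 + \frac{6}{z}\right)}$)
$G{\left(-2 \right)} \left(5 + 1\right)^{2} + 433 = - \frac{1}{-6 + 3 \left(-2\right)} \left(5 + 1\right)^{2} + 433 = - \frac{1}{-6 - 6} \cdot 6^{2} + 433 = - \frac{1}{-12} \cdot 36 + 433 = \left(-1\right) \left(- \frac{1}{12}\right) 36 + 433 = \frac{1}{12} \cdot 36 + 433 = 3 + 433 = 436$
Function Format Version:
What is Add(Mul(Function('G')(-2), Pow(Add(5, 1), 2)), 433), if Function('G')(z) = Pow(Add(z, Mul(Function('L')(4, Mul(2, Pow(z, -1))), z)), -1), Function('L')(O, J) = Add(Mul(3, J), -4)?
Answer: 436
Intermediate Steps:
Function('L')(O, J) = Add(-4, Mul(3, J))
Function('G')(z) = Pow(Add(z, Mul(z, Add(-4, Mul(6, Pow(z, -1))))), -1) (Function('G')(z) = Pow(Add(z, Mul(Add(-4, Mul(3, Mul(2, Pow(z, -1)))), z)), -1) = Pow(Add(z, Mul(Add(-4, Mul(6, Pow(z, -1))), z)), -1) = Pow(Add(z, Mul(z, Add(-4, Mul(6, Pow(z, -1))))), -1))
Add(Mul(Function('G')(-2), Pow(Add(5, 1), 2)), 433) = Add(Mul(Mul(-1, Pow(Add(-6, Mul(3, -2)), -1)), Pow(Add(5, 1), 2)), 433) = Add(Mul(Mul(-1, Pow(Add(-6, -6), -1)), Pow(6, 2)), 433) = Add(Mul(Mul(-1, Pow(-12, -1)), 36), 433) = Add(Mul(Mul(-1, Rational(-1, 12)), 36), 433) = Add(Mul(Rational(1, 12), 36), 433) = Add(3, 433) = 436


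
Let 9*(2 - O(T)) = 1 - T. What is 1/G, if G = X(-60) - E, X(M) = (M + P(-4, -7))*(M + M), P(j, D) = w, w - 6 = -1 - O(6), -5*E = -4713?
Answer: 15/89461 ≈ 0.00016767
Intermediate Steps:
O(T) = 17/9 + T/9 (O(T) = 2 - (1 - T)/9 = 2 + (-⅑ + T/9) = 17/9 + T/9)
E = 4713/5 (E = -⅕*(-4713) = 4713/5 ≈ 942.60)
w = 22/9 (w = 6 + (-1 - (17/9 + (⅑)*6)) = 6 + (-1 - (17/9 + ⅔)) = 6 + (-1 - 1*23/9) = 6 + (-1 - 23/9) = 6 - 32/9 = 22/9 ≈ 2.4444)
P(j, D) = 22/9
X(M) = 2*M*(22/9 + M) (X(M) = (M + 22/9)*(M + M) = (22/9 + M)*(2*M) = 2*M*(22/9 + M))
G = 89461/15 (G = (2/9)*(-60)*(22 + 9*(-60)) - 1*4713/5 = (2/9)*(-60)*(22 - 540) - 4713/5 = (2/9)*(-60)*(-518) - 4713/5 = 20720/3 - 4713/5 = 89461/15 ≈ 5964.1)
1/G = 1/(89461/15) = 15/89461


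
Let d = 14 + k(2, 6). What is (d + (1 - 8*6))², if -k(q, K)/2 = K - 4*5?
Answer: 25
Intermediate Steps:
k(q, K) = 40 - 2*K (k(q, K) = -2*(K - 4*5) = -2*(K - 20) = -2*(-20 + K) = 40 - 2*K)
d = 42 (d = 14 + (40 - 2*6) = 14 + (40 - 12) = 14 + 28 = 42)
(d + (1 - 8*6))² = (42 + (1 - 8*6))² = (42 + (1 - 48))² = (42 - 47)² = (-5)² = 25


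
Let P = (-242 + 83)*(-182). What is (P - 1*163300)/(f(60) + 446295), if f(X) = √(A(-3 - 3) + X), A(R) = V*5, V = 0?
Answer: -3997672586/13278615131 + 268724*√15/199179226965 ≈ -0.30106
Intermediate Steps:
A(R) = 0 (A(R) = 0*5 = 0)
f(X) = √X (f(X) = √(0 + X) = √X)
P = 28938 (P = -159*(-182) = 28938)
(P - 1*163300)/(f(60) + 446295) = (28938 - 1*163300)/(√60 + 446295) = (28938 - 163300)/(2*√15 + 446295) = -134362/(446295 + 2*√15)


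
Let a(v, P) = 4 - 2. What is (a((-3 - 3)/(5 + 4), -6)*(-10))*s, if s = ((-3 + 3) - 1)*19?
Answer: 380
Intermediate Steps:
s = -19 (s = (0 - 1)*19 = -1*19 = -19)
a(v, P) = 2
(a((-3 - 3)/(5 + 4), -6)*(-10))*s = (2*(-10))*(-19) = -20*(-19) = 380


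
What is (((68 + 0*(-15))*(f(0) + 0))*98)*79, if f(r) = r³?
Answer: 0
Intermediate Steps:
(((68 + 0*(-15))*(f(0) + 0))*98)*79 = (((68 + 0*(-15))*(0³ + 0))*98)*79 = (((68 + 0)*(0 + 0))*98)*79 = ((68*0)*98)*79 = (0*98)*79 = 0*79 = 0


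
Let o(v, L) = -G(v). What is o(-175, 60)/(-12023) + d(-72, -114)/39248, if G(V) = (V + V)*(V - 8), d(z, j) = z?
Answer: 28556463/5362258 ≈ 5.3255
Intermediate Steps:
G(V) = 2*V*(-8 + V) (G(V) = (2*V)*(-8 + V) = 2*V*(-8 + V))
o(v, L) = -2*v*(-8 + v)
o(-175, 60)/(-12023) + d(-72, -114)/39248 = (2*(-175)*(8 - 1*(-175)))/(-12023) - 72/39248 = (2*(-175)*(8 + 175))*(-1/12023) - 72*1/39248 = (2*(-175)*183)*(-1/12023) - 9/4906 = -64050*(-1/12023) - 9/4906 = 64050/12023 - 9/4906 = 28556463/5362258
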